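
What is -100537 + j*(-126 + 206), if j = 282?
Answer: -77977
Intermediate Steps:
-100537 + j*(-126 + 206) = -100537 + 282*(-126 + 206) = -100537 + 282*80 = -100537 + 22560 = -77977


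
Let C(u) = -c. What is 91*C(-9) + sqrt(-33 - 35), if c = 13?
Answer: -1183 + 2*I*sqrt(17) ≈ -1183.0 + 8.2462*I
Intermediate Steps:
C(u) = -13 (C(u) = -1*13 = -13)
91*C(-9) + sqrt(-33 - 35) = 91*(-13) + sqrt(-33 - 35) = -1183 + sqrt(-68) = -1183 + 2*I*sqrt(17)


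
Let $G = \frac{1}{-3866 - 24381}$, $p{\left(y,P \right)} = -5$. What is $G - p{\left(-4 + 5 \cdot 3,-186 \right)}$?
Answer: $\frac{141234}{28247} \approx 5.0$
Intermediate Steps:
$G = - \frac{1}{28247}$ ($G = \frac{1}{-28247} = - \frac{1}{28247} \approx -3.5402 \cdot 10^{-5}$)
$G - p{\left(-4 + 5 \cdot 3,-186 \right)} = - \frac{1}{28247} - -5 = - \frac{1}{28247} + 5 = \frac{141234}{28247}$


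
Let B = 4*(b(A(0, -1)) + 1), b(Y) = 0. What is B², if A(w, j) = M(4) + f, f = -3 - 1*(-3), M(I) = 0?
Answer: 16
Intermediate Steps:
f = 0 (f = -3 + 3 = 0)
A(w, j) = 0 (A(w, j) = 0 + 0 = 0)
B = 4 (B = 4*(0 + 1) = 4*1 = 4)
B² = 4² = 16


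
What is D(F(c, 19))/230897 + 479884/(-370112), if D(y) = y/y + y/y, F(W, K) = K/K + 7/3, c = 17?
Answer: -27700758931/21364437616 ≈ -1.2966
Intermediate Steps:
F(W, K) = 10/3 (F(W, K) = 1 + 7*(1/3) = 1 + 7/3 = 10/3)
D(y) = 2 (D(y) = 1 + 1 = 2)
D(F(c, 19))/230897 + 479884/(-370112) = 2/230897 + 479884/(-370112) = 2*(1/230897) + 479884*(-1/370112) = 2/230897 - 119971/92528 = -27700758931/21364437616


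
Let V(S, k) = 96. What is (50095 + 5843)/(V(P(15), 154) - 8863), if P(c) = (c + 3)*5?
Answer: -55938/8767 ≈ -6.3805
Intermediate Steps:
P(c) = 15 + 5*c (P(c) = (3 + c)*5 = 15 + 5*c)
(50095 + 5843)/(V(P(15), 154) - 8863) = (50095 + 5843)/(96 - 8863) = 55938/(-8767) = 55938*(-1/8767) = -55938/8767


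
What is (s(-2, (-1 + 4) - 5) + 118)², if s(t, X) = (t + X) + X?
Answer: 12544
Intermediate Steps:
s(t, X) = t + 2*X (s(t, X) = (X + t) + X = t + 2*X)
(s(-2, (-1 + 4) - 5) + 118)² = ((-2 + 2*((-1 + 4) - 5)) + 118)² = ((-2 + 2*(3 - 5)) + 118)² = ((-2 + 2*(-2)) + 118)² = ((-2 - 4) + 118)² = (-6 + 118)² = 112² = 12544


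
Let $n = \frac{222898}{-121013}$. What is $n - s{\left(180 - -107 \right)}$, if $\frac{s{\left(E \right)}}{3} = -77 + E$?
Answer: $- \frac{76461088}{121013} \approx -631.84$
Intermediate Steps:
$n = - \frac{222898}{121013}$ ($n = 222898 \left(- \frac{1}{121013}\right) = - \frac{222898}{121013} \approx -1.8419$)
$s{\left(E \right)} = -231 + 3 E$ ($s{\left(E \right)} = 3 \left(-77 + E\right) = -231 + 3 E$)
$n - s{\left(180 - -107 \right)} = - \frac{222898}{121013} - \left(-231 + 3 \left(180 - -107\right)\right) = - \frac{222898}{121013} - \left(-231 + 3 \left(180 + 107\right)\right) = - \frac{222898}{121013} - \left(-231 + 3 \cdot 287\right) = - \frac{222898}{121013} - \left(-231 + 861\right) = - \frac{222898}{121013} - 630 = - \frac{76461088}{121013}$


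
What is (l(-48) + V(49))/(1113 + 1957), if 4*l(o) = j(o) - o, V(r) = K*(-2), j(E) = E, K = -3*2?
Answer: 6/1535 ≈ 0.0039088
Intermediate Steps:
K = -6
V(r) = 12 (V(r) = -6*(-2) = 12)
l(o) = 0 (l(o) = (o - o)/4 = (¼)*0 = 0)
(l(-48) + V(49))/(1113 + 1957) = (0 + 12)/(1113 + 1957) = 12/3070 = 12*(1/3070) = 6/1535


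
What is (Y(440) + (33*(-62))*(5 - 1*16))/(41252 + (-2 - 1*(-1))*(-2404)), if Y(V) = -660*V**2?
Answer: -21292249/7276 ≈ -2926.4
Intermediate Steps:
(Y(440) + (33*(-62))*(5 - 1*16))/(41252 + (-2 - 1*(-1))*(-2404)) = (-660*440**2 + (33*(-62))*(5 - 1*16))/(41252 + (-2 - 1*(-1))*(-2404)) = (-660*193600 - 2046*(5 - 16))/(41252 + (-2 + 1)*(-2404)) = (-127776000 - 2046*(-11))/(41252 - 1*(-2404)) = (-127776000 + 22506)/(41252 + 2404) = -127753494/43656 = -127753494*1/43656 = -21292249/7276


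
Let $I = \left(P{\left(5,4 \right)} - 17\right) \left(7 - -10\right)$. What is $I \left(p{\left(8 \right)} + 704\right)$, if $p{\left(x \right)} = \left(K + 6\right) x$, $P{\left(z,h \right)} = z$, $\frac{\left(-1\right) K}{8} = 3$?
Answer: $-114240$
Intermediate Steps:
$K = -24$ ($K = \left(-8\right) 3 = -24$)
$p{\left(x \right)} = - 18 x$ ($p{\left(x \right)} = \left(-24 + 6\right) x = - 18 x$)
$I = -204$ ($I = \left(5 - 17\right) \left(7 - -10\right) = - 12 \left(7 + 10\right) = \left(-12\right) 17 = -204$)
$I \left(p{\left(8 \right)} + 704\right) = - 204 \left(\left(-18\right) 8 + 704\right) = - 204 \left(-144 + 704\right) = \left(-204\right) 560 = -114240$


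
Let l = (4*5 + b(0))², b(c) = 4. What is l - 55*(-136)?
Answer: 8056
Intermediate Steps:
l = 576 (l = (4*5 + 4)² = (20 + 4)² = 24² = 576)
l - 55*(-136) = 576 - 55*(-136) = 576 + 7480 = 8056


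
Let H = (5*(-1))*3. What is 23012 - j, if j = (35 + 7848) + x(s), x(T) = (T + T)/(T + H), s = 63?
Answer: 121011/8 ≈ 15126.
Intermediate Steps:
H = -15 (H = -5*3 = -15)
x(T) = 2*T/(-15 + T) (x(T) = (T + T)/(T - 15) = (2*T)/(-15 + T) = 2*T/(-15 + T))
j = 63085/8 (j = (35 + 7848) + 2*63/(-15 + 63) = 7883 + 2*63/48 = 7883 + 2*63*(1/48) = 7883 + 21/8 = 63085/8 ≈ 7885.6)
23012 - j = 23012 - 1*63085/8 = 23012 - 63085/8 = 121011/8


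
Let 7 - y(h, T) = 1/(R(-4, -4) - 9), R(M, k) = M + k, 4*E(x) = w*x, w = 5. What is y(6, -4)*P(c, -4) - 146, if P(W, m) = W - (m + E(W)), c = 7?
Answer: -2212/17 ≈ -130.12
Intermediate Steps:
E(x) = 5*x/4 (E(x) = (5*x)/4 = 5*x/4)
y(h, T) = 120/17 (y(h, T) = 7 - 1/((-4 - 4) - 9) = 7 - 1/(-8 - 9) = 7 - 1/(-17) = 7 - 1*(-1/17) = 7 + 1/17 = 120/17)
P(W, m) = -m - W/4 (P(W, m) = W - (m + 5*W/4) = W + (-m - 5*W/4) = -m - W/4)
y(6, -4)*P(c, -4) - 146 = 120*(-1*(-4) - ¼*7)/17 - 146 = 120*(4 - 7/4)/17 - 146 = (120/17)*(9/4) - 146 = 270/17 - 146 = -2212/17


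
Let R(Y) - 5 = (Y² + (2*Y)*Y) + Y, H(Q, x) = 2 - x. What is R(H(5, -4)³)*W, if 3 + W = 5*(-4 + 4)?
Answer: -420567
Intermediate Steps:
R(Y) = 5 + Y + 3*Y² (R(Y) = 5 + ((Y² + (2*Y)*Y) + Y) = 5 + ((Y² + 2*Y²) + Y) = 5 + (3*Y² + Y) = 5 + (Y + 3*Y²) = 5 + Y + 3*Y²)
W = -3 (W = -3 + 5*(-4 + 4) = -3 + 5*0 = -3 + 0 = -3)
R(H(5, -4)³)*W = (5 + (2 - 1*(-4))³ + 3*((2 - 1*(-4))³)²)*(-3) = (5 + (2 + 4)³ + 3*((2 + 4)³)²)*(-3) = (5 + 6³ + 3*(6³)²)*(-3) = (5 + 216 + 3*216²)*(-3) = (5 + 216 + 3*46656)*(-3) = (5 + 216 + 139968)*(-3) = 140189*(-3) = -420567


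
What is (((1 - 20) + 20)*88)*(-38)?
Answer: -3344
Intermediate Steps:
(((1 - 20) + 20)*88)*(-38) = ((-19 + 20)*88)*(-38) = (1*88)*(-38) = 88*(-38) = -3344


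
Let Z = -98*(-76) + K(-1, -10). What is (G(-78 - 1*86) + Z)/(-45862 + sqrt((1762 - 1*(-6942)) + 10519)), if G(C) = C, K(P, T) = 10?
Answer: -334517428/2103303821 - 7294*sqrt(19223)/2103303821 ≈ -0.15952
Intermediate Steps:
Z = 7458 (Z = -98*(-76) + 10 = 7448 + 10 = 7458)
(G(-78 - 1*86) + Z)/(-45862 + sqrt((1762 - 1*(-6942)) + 10519)) = ((-78 - 1*86) + 7458)/(-45862 + sqrt((1762 - 1*(-6942)) + 10519)) = ((-78 - 86) + 7458)/(-45862 + sqrt((1762 + 6942) + 10519)) = (-164 + 7458)/(-45862 + sqrt(8704 + 10519)) = 7294/(-45862 + sqrt(19223))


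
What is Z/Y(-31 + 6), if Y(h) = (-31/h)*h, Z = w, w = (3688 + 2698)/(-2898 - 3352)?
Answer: 103/3125 ≈ 0.032960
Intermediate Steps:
w = -3193/3125 (w = 6386/(-6250) = 6386*(-1/6250) = -3193/3125 ≈ -1.0218)
Z = -3193/3125 ≈ -1.0218
Y(h) = -31
Z/Y(-31 + 6) = -3193/3125/(-31) = -3193/3125*(-1/31) = 103/3125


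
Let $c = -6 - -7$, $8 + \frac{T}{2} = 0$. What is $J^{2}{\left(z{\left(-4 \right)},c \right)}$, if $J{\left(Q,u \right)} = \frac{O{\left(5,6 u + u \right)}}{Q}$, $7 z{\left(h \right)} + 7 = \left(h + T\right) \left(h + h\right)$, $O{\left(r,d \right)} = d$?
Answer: $\frac{2401}{23409} \approx 0.10257$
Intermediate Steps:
$T = -16$ ($T = -16 + 2 \cdot 0 = -16 + 0 = -16$)
$z{\left(h \right)} = -1 + \frac{2 h \left(-16 + h\right)}{7}$ ($z{\left(h \right)} = -1 + \frac{\left(h - 16\right) \left(h + h\right)}{7} = -1 + \frac{\left(-16 + h\right) 2 h}{7} = -1 + \frac{2 h \left(-16 + h\right)}{7}$)
$c = 1$ ($c = -6 + 7 = 1$)
$J{\left(Q,u \right)} = \frac{7 u}{Q}$ ($J{\left(Q,u \right)} = \frac{6 u + u}{Q} = \frac{7 u}{Q}$)
$J^{2}{\left(z{\left(-4 \right)},c \right)} = \left(7 \cdot 1 \frac{1}{-1 - - \frac{128}{7} + \frac{2 \left(-4\right)^{2}}{7}}\right)^{2} = \left(7 \cdot 1 \frac{1}{-1 + \frac{128}{7} + \frac{2}{7} \cdot 16}\right)^{2} = \left(7 \cdot 1 \frac{1}{-1 + \frac{128}{7} + \frac{32}{7}}\right)^{2} = \left(7 \cdot 1 \frac{1}{\frac{153}{7}}\right)^{2} = \left(7 \cdot 1 \cdot \frac{7}{153}\right)^{2} = \left(\frac{49}{153}\right)^{2} = \frac{2401}{23409}$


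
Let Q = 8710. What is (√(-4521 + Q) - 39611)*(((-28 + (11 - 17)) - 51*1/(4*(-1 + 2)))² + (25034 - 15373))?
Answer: -7508066995/16 + 189545*√4189/16 ≈ -4.6849e+8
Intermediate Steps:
(√(-4521 + Q) - 39611)*(((-28 + (11 - 17)) - 51*1/(4*(-1 + 2)))² + (25034 - 15373)) = (√(-4521 + 8710) - 39611)*(((-28 + (11 - 17)) - 51*1/(4*(-1 + 2)))² + (25034 - 15373)) = (√4189 - 39611)*(((-28 - 6) - 51/(1*4))² + 9661) = (-39611 + √4189)*((-34 - 51/4)² + 9661) = (-39611 + √4189)*((-187/4)² + 9661) = (-39611 + √4189)*(34969/16 + 9661) = (-39611 + √4189)*(189545/16) = -7508066995/16 + 189545*√4189/16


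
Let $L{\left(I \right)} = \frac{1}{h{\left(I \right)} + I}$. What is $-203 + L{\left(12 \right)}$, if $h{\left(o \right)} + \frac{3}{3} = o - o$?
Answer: $- \frac{2232}{11} \approx -202.91$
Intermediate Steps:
$h{\left(o \right)} = -1$ ($h{\left(o \right)} = -1 + \left(o - o\right) = -1 + 0 = -1$)
$L{\left(I \right)} = \frac{1}{-1 + I}$
$-203 + L{\left(12 \right)} = -203 + \frac{1}{-1 + 12} = -203 + \frac{1}{11} = - \frac{2232}{11}$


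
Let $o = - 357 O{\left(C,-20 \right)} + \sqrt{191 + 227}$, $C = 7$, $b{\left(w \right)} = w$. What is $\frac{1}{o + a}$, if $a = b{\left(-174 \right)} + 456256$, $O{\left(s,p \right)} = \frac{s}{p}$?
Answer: $\frac{182482780}{83249912324121} - \frac{400 \sqrt{418}}{83249912324121} \approx 2.1919 \cdot 10^{-6}$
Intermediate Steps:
$a = 456082$ ($a = -174 + 456256 = 456082$)
$o = \frac{2499}{20} + \sqrt{418}$ ($o = - 357 \frac{7}{-20} + \sqrt{191 + 227} = - 357 \cdot 7 \left(- \frac{1}{20}\right) + \sqrt{418} = \left(-357\right) \left(- \frac{7}{20}\right) + \sqrt{418} = \frac{2499}{20} + \sqrt{418} \approx 145.4$)
$\frac{1}{o + a} = \frac{1}{\left(\frac{2499}{20} + \sqrt{418}\right) + 456082} = \frac{1}{\frac{9124139}{20} + \sqrt{418}}$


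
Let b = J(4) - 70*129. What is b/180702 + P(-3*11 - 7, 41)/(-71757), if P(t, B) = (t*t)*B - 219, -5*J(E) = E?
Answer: -3461805716/3601842615 ≈ -0.96112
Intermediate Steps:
J(E) = -E/5
b = -45154/5 (b = -⅕*4 - 70*129 = -⅘ - 9030 = -45154/5 ≈ -9030.8)
P(t, B) = -219 + B*t² (P(t, B) = t²*B - 219 = B*t² - 219 = -219 + B*t²)
b/180702 + P(-3*11 - 7, 41)/(-71757) = -45154/5/180702 + (-219 + 41*(-3*11 - 7)²)/(-71757) = -45154/5*1/180702 + (-219 + 41*(-33 - 7)²)*(-1/71757) = -22577/451755 + (-219 + 41*(-40)²)*(-1/71757) = -22577/451755 + (-219 + 41*1600)*(-1/71757) = -22577/451755 + (-219 + 65600)*(-1/71757) = -22577/451755 + 65381*(-1/71757) = -22577/451755 - 65381/71757 = -3461805716/3601842615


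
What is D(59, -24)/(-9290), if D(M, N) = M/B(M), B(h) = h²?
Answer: -1/548110 ≈ -1.8245e-6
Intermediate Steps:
D(M, N) = 1/M (D(M, N) = M/(M²) = M/M² = 1/M)
D(59, -24)/(-9290) = 1/(59*(-9290)) = (1/59)*(-1/9290) = -1/548110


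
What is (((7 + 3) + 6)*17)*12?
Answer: 3264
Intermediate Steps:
(((7 + 3) + 6)*17)*12 = ((10 + 6)*17)*12 = (16*17)*12 = 272*12 = 3264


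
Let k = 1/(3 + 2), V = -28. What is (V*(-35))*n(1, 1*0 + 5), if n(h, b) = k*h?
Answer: 196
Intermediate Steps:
k = ⅕ (k = 1/5 = ⅕ ≈ 0.20000)
n(h, b) = h/5
(V*(-35))*n(1, 1*0 + 5) = (-28*(-35))*((⅕)*1) = 980*(⅕) = 196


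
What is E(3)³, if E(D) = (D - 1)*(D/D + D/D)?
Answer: 64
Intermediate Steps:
E(D) = -2 + 2*D (E(D) = (-1 + D)*(1 + 1) = (-1 + D)*2 = -2 + 2*D)
E(3)³ = (-2 + 2*3)³ = (-2 + 6)³ = 4³ = 64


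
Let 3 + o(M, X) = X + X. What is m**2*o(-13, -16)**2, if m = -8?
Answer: 78400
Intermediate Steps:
o(M, X) = -3 + 2*X (o(M, X) = -3 + (X + X) = -3 + 2*X)
m**2*o(-13, -16)**2 = (-8)**2*(-3 + 2*(-16))**2 = 64*(-3 - 32)**2 = 64*(-35)**2 = 64*1225 = 78400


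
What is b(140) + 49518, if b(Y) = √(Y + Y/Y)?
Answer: 49518 + √141 ≈ 49530.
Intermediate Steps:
b(Y) = √(1 + Y) (b(Y) = √(Y + 1) = √(1 + Y))
b(140) + 49518 = √(1 + 140) + 49518 = √141 + 49518 = 49518 + √141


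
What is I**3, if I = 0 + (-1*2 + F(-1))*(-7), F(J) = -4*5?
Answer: 3652264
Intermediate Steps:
F(J) = -20
I = 154 (I = 0 + (-1*2 - 20)*(-7) = 0 + (-2 - 20)*(-7) = 0 - 22*(-7) = 0 + 154 = 154)
I**3 = 154**3 = 3652264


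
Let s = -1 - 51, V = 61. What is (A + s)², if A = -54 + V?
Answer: 2025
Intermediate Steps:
A = 7 (A = -54 + 61 = 7)
s = -52
(A + s)² = (7 - 52)² = (-45)² = 2025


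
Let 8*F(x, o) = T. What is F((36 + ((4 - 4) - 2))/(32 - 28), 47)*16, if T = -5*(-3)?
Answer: 30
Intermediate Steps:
T = 15
F(x, o) = 15/8 (F(x, o) = (1/8)*15 = 15/8)
F((36 + ((4 - 4) - 2))/(32 - 28), 47)*16 = (15/8)*16 = 30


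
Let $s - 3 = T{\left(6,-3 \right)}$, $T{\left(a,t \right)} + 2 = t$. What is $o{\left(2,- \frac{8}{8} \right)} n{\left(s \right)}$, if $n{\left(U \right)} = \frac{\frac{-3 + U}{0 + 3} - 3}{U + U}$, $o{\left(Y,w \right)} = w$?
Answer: $- \frac{7}{6} \approx -1.1667$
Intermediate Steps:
$T{\left(a,t \right)} = -2 + t$
$s = -2$ ($s = 3 - 5 = -2$)
$n{\left(U \right)} = \frac{-4 + \frac{U}{3}}{2 U}$ ($n{\left(U \right)} = \frac{\frac{-3 + U}{3} - 3}{2 U} = \left(\left(-3 + U\right) \frac{1}{3} - 3\right) \frac{1}{2 U} = \left(\left(-1 + \frac{U}{3}\right) - 3\right) \frac{1}{2 U} = \left(-4 + \frac{U}{3}\right) \frac{1}{2 U} = \frac{-4 + \frac{U}{3}}{2 U}$)
$o{\left(2,- \frac{8}{8} \right)} n{\left(s \right)} = - \frac{8}{8} \frac{-12 - 2}{6 \left(-2\right)} = \left(-8\right) \frac{1}{8} \cdot \frac{1}{6} \left(- \frac{1}{2}\right) \left(-14\right) = \left(-1\right) \frac{7}{6} = - \frac{7}{6}$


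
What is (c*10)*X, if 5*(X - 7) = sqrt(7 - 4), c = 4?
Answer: 280 + 8*sqrt(3) ≈ 293.86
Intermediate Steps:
X = 7 + sqrt(3)/5 (X = 7 + sqrt(7 - 4)/5 = 7 + sqrt(3)/5 ≈ 7.3464)
(c*10)*X = (4*10)*(7 + sqrt(3)/5) = 40*(7 + sqrt(3)/5) = 280 + 8*sqrt(3)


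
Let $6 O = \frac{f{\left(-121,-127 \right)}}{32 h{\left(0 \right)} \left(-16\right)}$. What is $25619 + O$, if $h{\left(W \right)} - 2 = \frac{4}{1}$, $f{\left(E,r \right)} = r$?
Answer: $\frac{472209535}{18432} \approx 25619.0$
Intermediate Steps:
$h{\left(W \right)} = 6$ ($h{\left(W \right)} = 2 + \frac{4}{1} = 2 + 4 \cdot 1 = 2 + 4 = 6$)
$O = \frac{127}{18432}$ ($O = \frac{\left(-127\right) \frac{1}{32 \cdot 6 \left(-16\right)}}{6} = \frac{\left(-127\right) \frac{1}{192 \left(-16\right)}}{6} = \frac{\left(-127\right) \frac{1}{-3072}}{6} = \frac{\left(-127\right) \left(- \frac{1}{3072}\right)}{6} = \frac{1}{6} \cdot \frac{127}{3072} = \frac{127}{18432} \approx 0.0068902$)
$25619 + O = 25619 + \frac{127}{18432} = \frac{472209535}{18432}$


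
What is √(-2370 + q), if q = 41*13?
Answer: I*√1837 ≈ 42.86*I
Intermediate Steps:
q = 533
√(-2370 + q) = √(-2370 + 533) = √(-1837) = I*√1837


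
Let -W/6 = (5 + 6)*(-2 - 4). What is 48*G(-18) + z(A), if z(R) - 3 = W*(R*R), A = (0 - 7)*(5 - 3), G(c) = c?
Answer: 76755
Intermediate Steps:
A = -14 (A = -7*2 = -14)
W = 396 (W = -6*(5 + 6)*(-2 - 4) = -66*(-6) = -6*(-66) = 396)
z(R) = 3 + 396*R**2 (z(R) = 3 + 396*(R*R) = 3 + 396*R**2)
48*G(-18) + z(A) = 48*(-18) + (3 + 396*(-14)**2) = -864 + (3 + 396*196) = -864 + (3 + 77616) = -864 + 77619 = 76755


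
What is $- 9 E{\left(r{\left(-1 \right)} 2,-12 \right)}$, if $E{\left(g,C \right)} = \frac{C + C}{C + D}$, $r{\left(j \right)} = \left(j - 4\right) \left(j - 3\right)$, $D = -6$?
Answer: $-12$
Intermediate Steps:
$r{\left(j \right)} = \left(-4 + j\right) \left(-3 + j\right)$
$E{\left(g,C \right)} = \frac{2 C}{-6 + C}$ ($E{\left(g,C \right)} = \frac{C + C}{C - 6} = \frac{2 C}{-6 + C}$)
$- 9 E{\left(r{\left(-1 \right)} 2,-12 \right)} = - 9 \cdot 2 \left(-12\right) \frac{1}{-6 - 12} = - 9 \cdot 2 \left(-12\right) \frac{1}{-18} = - 9 \cdot 2 \left(-12\right) \left(- \frac{1}{18}\right) = \left(-9\right) \frac{4}{3} = -12$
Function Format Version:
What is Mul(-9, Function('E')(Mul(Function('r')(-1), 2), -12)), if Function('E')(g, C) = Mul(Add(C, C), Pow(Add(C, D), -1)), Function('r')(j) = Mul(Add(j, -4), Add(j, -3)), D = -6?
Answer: -12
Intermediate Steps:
Function('r')(j) = Mul(Add(-4, j), Add(-3, j))
Function('E')(g, C) = Mul(2, C, Pow(Add(-6, C), -1)) (Function('E')(g, C) = Mul(Add(C, C), Pow(Add(C, -6), -1)) = Mul(Mul(2, C), Pow(Add(-6, C), -1)) = Mul(2, C, Pow(Add(-6, C), -1)))
Mul(-9, Function('E')(Mul(Function('r')(-1), 2), -12)) = Mul(-9, Mul(2, -12, Pow(Add(-6, -12), -1))) = Mul(-9, Mul(2, -12, Pow(-18, -1))) = Mul(-9, Mul(2, -12, Rational(-1, 18))) = Mul(-9, Rational(4, 3)) = -12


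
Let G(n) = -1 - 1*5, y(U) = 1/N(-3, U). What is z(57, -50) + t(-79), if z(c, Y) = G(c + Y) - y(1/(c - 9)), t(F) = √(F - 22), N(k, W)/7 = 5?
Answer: -211/35 + I*√101 ≈ -6.0286 + 10.05*I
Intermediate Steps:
N(k, W) = 35 (N(k, W) = 7*5 = 35)
y(U) = 1/35
G(n) = -6 (G(n) = -1 - 5 = -6)
t(F) = √(-22 + F)
z(c, Y) = -211/35 (z(c, Y) = -6 - 1*1/35 = -6 - 1/35 = -211/35)
z(57, -50) + t(-79) = -211/35 + √(-22 - 79) = -211/35 + √(-101) = -211/35 + I*√101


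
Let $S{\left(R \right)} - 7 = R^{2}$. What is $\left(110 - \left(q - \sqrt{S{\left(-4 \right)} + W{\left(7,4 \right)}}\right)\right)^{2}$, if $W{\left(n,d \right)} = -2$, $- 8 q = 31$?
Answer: $\frac{831265}{64} + \frac{911 \sqrt{21}}{4} \approx 14032.0$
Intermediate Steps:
$q = - \frac{31}{8}$ ($q = \left(- \frac{1}{8}\right) 31 = - \frac{31}{8} \approx -3.875$)
$S{\left(R \right)} = 7 + R^{2}$
$\left(110 - \left(q - \sqrt{S{\left(-4 \right)} + W{\left(7,4 \right)}}\right)\right)^{2} = \left(110 - \left(- \frac{31}{8} - \sqrt{\left(7 + \left(-4\right)^{2}\right) - 2}\right)\right)^{2} = \left(110 + \left(\sqrt{\left(7 + 16\right) - 2} + \frac{31}{8}\right)\right)^{2} = \left(110 + \left(\sqrt{23 - 2} + \frac{31}{8}\right)\right)^{2} = \left(110 + \left(\sqrt{21} + \frac{31}{8}\right)\right)^{2} = \left(110 + \left(\frac{31}{8} + \sqrt{21}\right)\right)^{2} = \left(\frac{911}{8} + \sqrt{21}\right)^{2}$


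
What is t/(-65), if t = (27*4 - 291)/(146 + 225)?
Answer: 183/24115 ≈ 0.0075886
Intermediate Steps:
t = -183/371 (t = (108 - 291)/371 = -183*1/371 = -183/371 ≈ -0.49326)
t/(-65) = -183/371/(-65) = -183/371*(-1/65) = 183/24115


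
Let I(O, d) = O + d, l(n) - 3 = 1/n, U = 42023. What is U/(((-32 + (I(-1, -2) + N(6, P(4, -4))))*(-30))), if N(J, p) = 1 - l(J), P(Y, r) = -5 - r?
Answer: 42023/1115 ≈ 37.689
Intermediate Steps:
l(n) = 3 + 1/n
N(J, p) = -2 - 1/J (N(J, p) = 1 - (3 + 1/J) = 1 + (-3 - 1/J) = -2 - 1/J)
U/(((-32 + (I(-1, -2) + N(6, P(4, -4))))*(-30))) = 42023/(((-32 + ((-1 - 2) + (-2 - 1/6)))*(-30))) = 42023/(((-32 + (-3 + (-2 - 1*1/6)))*(-30))) = 42023/(((-32 + (-3 + (-2 - 1/6)))*(-30))) = 42023/(((-32 + (-3 - 13/6))*(-30))) = 42023/(((-32 - 31/6)*(-30))) = 42023/((-223/6*(-30))) = 42023/1115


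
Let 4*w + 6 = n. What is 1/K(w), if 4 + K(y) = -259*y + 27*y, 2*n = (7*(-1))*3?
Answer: 1/953 ≈ 0.0010493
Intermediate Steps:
n = -21/2 (n = ((7*(-1))*3)/2 = (-7*3)/2 = (1/2)*(-21) = -21/2 ≈ -10.500)
w = -33/8 (w = -3/2 + (1/4)*(-21/2) = -3/2 - 21/8 = -33/8 ≈ -4.1250)
K(y) = -4 - 232*y (K(y) = -4 + (-259*y + 27*y) = -4 - 232*y)
1/K(w) = 1/(-4 - 232*(-33/8)) = 1/(-4 + 957) = 1/953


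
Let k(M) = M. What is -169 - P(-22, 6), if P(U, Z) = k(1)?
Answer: -170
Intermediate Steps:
P(U, Z) = 1
-169 - P(-22, 6) = -169 - 1*1 = -169 - 1 = -170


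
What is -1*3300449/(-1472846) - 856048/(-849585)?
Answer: 4064838836273/1251307868910 ≈ 3.2485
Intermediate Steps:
-1*3300449/(-1472846) - 856048/(-849585) = -3300449*(-1/1472846) - 856048*(-1/849585) = 3300449/1472846 + 856048/849585 = 4064838836273/1251307868910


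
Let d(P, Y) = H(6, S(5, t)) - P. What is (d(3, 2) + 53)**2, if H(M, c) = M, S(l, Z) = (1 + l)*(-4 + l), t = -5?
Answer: 3136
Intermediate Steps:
d(P, Y) = 6 - P
(d(3, 2) + 53)**2 = ((6 - 1*3) + 53)**2 = ((6 - 3) + 53)**2 = (3 + 53)**2 = 56**2 = 3136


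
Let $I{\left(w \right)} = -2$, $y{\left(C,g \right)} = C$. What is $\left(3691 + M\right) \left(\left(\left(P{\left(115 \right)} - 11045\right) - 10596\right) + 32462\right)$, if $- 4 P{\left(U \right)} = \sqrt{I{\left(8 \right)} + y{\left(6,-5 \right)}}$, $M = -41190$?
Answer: $- \frac{811515859}{2} \approx -4.0576 \cdot 10^{8}$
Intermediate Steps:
$P{\left(U \right)} = - \frac{1}{2}$ ($P{\left(U \right)} = - \frac{\sqrt{-2 + 6}}{4} = - \frac{\sqrt{4}}{4} = \left(- \frac{1}{4}\right) 2 = - \frac{1}{2}$)
$\left(3691 + M\right) \left(\left(\left(P{\left(115 \right)} - 11045\right) - 10596\right) + 32462\right) = \left(3691 - 41190\right) \left(\left(\left(- \frac{1}{2} - 11045\right) - 10596\right) + 32462\right) = - 37499 \left(\left(- \frac{22091}{2} - 10596\right) + 32462\right) = - 37499 \left(- \frac{43283}{2} + 32462\right) = \left(-37499\right) \frac{21641}{2} = - \frac{811515859}{2}$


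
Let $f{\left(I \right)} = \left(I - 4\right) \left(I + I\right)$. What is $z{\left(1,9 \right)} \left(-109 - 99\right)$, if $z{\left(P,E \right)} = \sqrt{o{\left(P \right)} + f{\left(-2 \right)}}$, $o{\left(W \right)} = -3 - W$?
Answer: $- 416 \sqrt{5} \approx -930.2$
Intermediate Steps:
$f{\left(I \right)} = 2 I \left(-4 + I\right)$ ($f{\left(I \right)} = \left(-4 + I\right) 2 I = 2 I \left(-4 + I\right)$)
$z{\left(P,E \right)} = \sqrt{21 - P}$ ($z{\left(P,E \right)} = \sqrt{\left(-3 - P\right) + 2 \left(-2\right) \left(-4 - 2\right)} = \sqrt{\left(-3 - P\right) + 2 \left(-2\right) \left(-6\right)} = \sqrt{\left(-3 - P\right) + 24} = \sqrt{21 - P}$)
$z{\left(1,9 \right)} \left(-109 - 99\right) = \sqrt{21 - 1} \left(-109 - 99\right) = \sqrt{21 - 1} \left(-208\right) = \sqrt{20} \left(-208\right) = 2 \sqrt{5} \left(-208\right) = - 416 \sqrt{5}$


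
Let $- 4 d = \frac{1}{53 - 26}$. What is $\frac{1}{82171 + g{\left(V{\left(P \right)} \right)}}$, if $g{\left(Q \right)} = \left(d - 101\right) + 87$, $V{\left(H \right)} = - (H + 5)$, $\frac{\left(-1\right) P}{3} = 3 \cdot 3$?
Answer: $\frac{108}{8872955} \approx 1.2172 \cdot 10^{-5}$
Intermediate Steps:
$d = - \frac{1}{108}$ ($d = - \frac{1}{4 \left(53 - 26\right)} = - \frac{1}{4 \cdot 27} = \left(- \frac{1}{4}\right) \frac{1}{27} = - \frac{1}{108} \approx -0.0092593$)
$P = -27$ ($P = - 3 \cdot 3 \cdot 3 = \left(-3\right) 9 = -27$)
$V{\left(H \right)} = -5 - H$ ($V{\left(H \right)} = - (5 + H) = -5 - H$)
$g{\left(Q \right)} = - \frac{1513}{108}$ ($g{\left(Q \right)} = \left(- \frac{1}{108} - 101\right) + 87 = - \frac{10909}{108} + 87 = - \frac{1513}{108}$)
$\frac{1}{82171 + g{\left(V{\left(P \right)} \right)}} = \frac{1}{82171 - \frac{1513}{108}} = \frac{1}{\frac{8872955}{108}} = \frac{108}{8872955}$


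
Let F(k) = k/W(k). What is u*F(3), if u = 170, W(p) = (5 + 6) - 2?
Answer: 170/3 ≈ 56.667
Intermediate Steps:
W(p) = 9 (W(p) = 11 - 2 = 9)
F(k) = k/9
u*F(3) = 170*((1/9)*3) = 170*(1/3) = 170/3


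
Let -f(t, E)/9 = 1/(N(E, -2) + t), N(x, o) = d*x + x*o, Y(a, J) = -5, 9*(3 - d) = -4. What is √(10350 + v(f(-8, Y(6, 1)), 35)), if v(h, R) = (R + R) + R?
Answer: √10455 ≈ 102.25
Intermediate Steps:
d = 31/9 (d = 3 - ⅑*(-4) = 3 + 4/9 = 31/9 ≈ 3.4444)
N(x, o) = 31*x/9 + o*x (N(x, o) = 31*x/9 + x*o = 31*x/9 + o*x)
f(t, E) = -9/(t + 13*E/9) (f(t, E) = -9/(E*(31 + 9*(-2))/9 + t) = -9/(E*(31 - 18)/9 + t) = -9/((⅑)*E*13 + t) = -9/(13*E/9 + t) = -9/(t + 13*E/9))
v(h, R) = 3*R (v(h, R) = 2*R + R = 3*R)
√(10350 + v(f(-8, Y(6, 1)), 35)) = √(10350 + 3*35) = √(10350 + 105) = √10455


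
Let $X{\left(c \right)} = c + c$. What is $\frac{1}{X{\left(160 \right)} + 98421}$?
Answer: $\frac{1}{98741} \approx 1.0128 \cdot 10^{-5}$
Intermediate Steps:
$X{\left(c \right)} = 2 c$
$\frac{1}{X{\left(160 \right)} + 98421} = \frac{1}{2 \cdot 160 + 98421} = \frac{1}{320 + 98421} = \frac{1}{98741}$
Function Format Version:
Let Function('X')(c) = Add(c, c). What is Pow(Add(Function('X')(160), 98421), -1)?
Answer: Rational(1, 98741) ≈ 1.0128e-5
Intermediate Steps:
Function('X')(c) = Mul(2, c)
Pow(Add(Function('X')(160), 98421), -1) = Pow(Add(Mul(2, 160), 98421), -1) = Pow(Add(320, 98421), -1) = Pow(98741, -1) = Rational(1, 98741)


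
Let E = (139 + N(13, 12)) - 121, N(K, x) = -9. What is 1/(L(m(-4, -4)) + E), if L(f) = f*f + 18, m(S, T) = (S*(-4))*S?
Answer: 1/4123 ≈ 0.00024254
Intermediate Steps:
m(S, T) = -4*S² (m(S, T) = (-4*S)*S = -4*S²)
E = 9 (E = (139 - 9) - 121 = 130 - 121 = 9)
L(f) = 18 + f² (L(f) = f² + 18 = 18 + f²)
1/(L(m(-4, -4)) + E) = 1/((18 + (-4*(-4)²)²) + 9) = 1/((18 + (-4*16)²) + 9) = 1/((18 + (-64)²) + 9) = 1/((18 + 4096) + 9) = 1/(4114 + 9) = 1/4123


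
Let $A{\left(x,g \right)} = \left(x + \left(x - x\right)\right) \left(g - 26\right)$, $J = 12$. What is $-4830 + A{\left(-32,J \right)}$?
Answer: $-4382$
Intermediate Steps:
$A{\left(x,g \right)} = x \left(-26 + g\right)$ ($A{\left(x,g \right)} = \left(x + 0\right) \left(-26 + g\right) = x \left(-26 + g\right)$)
$-4830 + A{\left(-32,J \right)} = -4830 - 32 \left(-26 + 12\right) = -4830 - -448 = -4830 + 448 = -4382$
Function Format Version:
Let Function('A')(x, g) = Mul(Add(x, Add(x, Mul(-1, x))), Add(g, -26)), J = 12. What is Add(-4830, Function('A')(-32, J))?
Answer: -4382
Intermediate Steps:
Function('A')(x, g) = Mul(x, Add(-26, g)) (Function('A')(x, g) = Mul(Add(x, 0), Add(-26, g)) = Mul(x, Add(-26, g)))
Add(-4830, Function('A')(-32, J)) = Add(-4830, Mul(-32, Add(-26, 12))) = Add(-4830, Mul(-32, -14)) = Add(-4830, 448) = -4382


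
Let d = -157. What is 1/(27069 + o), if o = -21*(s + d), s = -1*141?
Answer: 1/33327 ≈ 3.0006e-5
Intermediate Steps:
s = -141
o = 6258 (o = -21*(-141 - 157) = -21*(-298) = 6258)
1/(27069 + o) = 1/(27069 + 6258) = 1/33327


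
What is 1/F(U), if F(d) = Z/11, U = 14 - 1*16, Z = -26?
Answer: -11/26 ≈ -0.42308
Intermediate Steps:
U = -2 (U = 14 - 16 = -2)
F(d) = -26/11
1/F(U) = 1/(-26/11) = -11/26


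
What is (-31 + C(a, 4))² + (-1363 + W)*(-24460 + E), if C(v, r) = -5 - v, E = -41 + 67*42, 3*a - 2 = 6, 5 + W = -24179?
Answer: 4986353557/9 ≈ 5.5404e+8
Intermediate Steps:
W = -24184 (W = -5 - 24179 = -24184)
a = 8/3 (a = ⅔ + (⅓)*6 = ⅔ + 2 = 8/3 ≈ 2.6667)
E = 2773 (E = -41 + 2814 = 2773)
(-31 + C(a, 4))² + (-1363 + W)*(-24460 + E) = (-31 + (-5 - 1*8/3))² + (-1363 - 24184)*(-24460 + 2773) = (-31 + (-5 - 8/3))² - 25547*(-21687) = (-31 - 23/3)² + 554037789 = (-116/3)² + 554037789 = 13456/9 + 554037789 = 4986353557/9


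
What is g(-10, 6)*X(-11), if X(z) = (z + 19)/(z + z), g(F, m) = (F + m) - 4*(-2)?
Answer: -16/11 ≈ -1.4545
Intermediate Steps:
g(F, m) = 8 + F + m (g(F, m) = (F + m) + 8 = 8 + F + m)
X(z) = (19 + z)/(2*z) (X(z) = (19 + z)/((2*z)) = (19 + z)*(1/(2*z)) = (19 + z)/(2*z))
g(-10, 6)*X(-11) = (8 - 10 + 6)*((½)*(19 - 11)/(-11)) = 4*((½)*(-1/11)*8) = 4*(-4/11) = -16/11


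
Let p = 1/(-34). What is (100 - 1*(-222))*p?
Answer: -161/17 ≈ -9.4706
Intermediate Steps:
p = -1/34 ≈ -0.029412
(100 - 1*(-222))*p = (100 - 1*(-222))*(-1/34) = (100 + 222)*(-1/34) = 322*(-1/34) = -161/17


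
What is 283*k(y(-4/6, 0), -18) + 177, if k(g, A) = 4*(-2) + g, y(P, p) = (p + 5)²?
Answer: 4988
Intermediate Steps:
y(P, p) = (5 + p)²
k(g, A) = -8 + g
283*k(y(-4/6, 0), -18) + 177 = 283*(-8 + (5 + 0)²) + 177 = 283*(-8 + 5²) + 177 = 283*(-8 + 25) + 177 = 283*17 + 177 = 4811 + 177 = 4988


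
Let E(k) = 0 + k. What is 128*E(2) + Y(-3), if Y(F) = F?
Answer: 253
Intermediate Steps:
E(k) = k
128*E(2) + Y(-3) = 128*2 - 3 = 256 - 3 = 253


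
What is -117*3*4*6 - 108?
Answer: -8532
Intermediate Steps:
-117*3*4*6 - 108 = -1404*6 - 108 = -117*72 - 108 = -8424 - 108 = -8532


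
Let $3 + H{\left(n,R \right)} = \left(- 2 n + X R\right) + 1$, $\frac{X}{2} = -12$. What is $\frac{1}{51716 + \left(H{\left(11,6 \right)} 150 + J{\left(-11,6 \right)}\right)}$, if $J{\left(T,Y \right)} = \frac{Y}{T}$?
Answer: $\frac{11}{291670} \approx 3.7714 \cdot 10^{-5}$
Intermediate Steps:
$X = -24$ ($X = 2 \left(-12\right) = -24$)
$H{\left(n,R \right)} = -2 - 24 R - 2 n$ ($H{\left(n,R \right)} = -3 - \left(-1 + 2 n + 24 R\right) = -2 - 24 R - 2 n$)
$\frac{1}{51716 + \left(H{\left(11,6 \right)} 150 + J{\left(-11,6 \right)}\right)} = \frac{1}{51716 + \left(\left(-2 - 144 - 22\right) 150 + \frac{6}{-11}\right)} = \frac{1}{51716 + \left(\left(-2 - 144 - 22\right) 150 + 6 \left(- \frac{1}{11}\right)\right)} = \frac{1}{51716 - \frac{277206}{11}} = \frac{1}{\frac{291670}{11}} = \frac{11}{291670}$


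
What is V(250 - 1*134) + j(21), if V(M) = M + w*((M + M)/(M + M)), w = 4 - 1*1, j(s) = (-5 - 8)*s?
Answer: -154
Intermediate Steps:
j(s) = -13*s
w = 3 (w = 4 - 1 = 3)
V(M) = 3 + M (V(M) = M + 3*((M + M)/(M + M)) = M + 3*((2*M)/((2*M))) = M + 3*((2*M)*(1/(2*M))) = M + 3*1 = M + 3 = 3 + M)
V(250 - 1*134) + j(21) = (3 + (250 - 1*134)) - 13*21 = (3 + (250 - 134)) - 273 = (3 + 116) - 273 = 119 - 273 = -154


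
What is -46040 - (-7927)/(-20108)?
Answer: -925780247/20108 ≈ -46040.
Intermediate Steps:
-46040 - (-7927)/(-20108) = -46040 - (-7927)*(-1)/20108 = -46040 - 1*7927/20108 = -46040 - 7927/20108 = -925780247/20108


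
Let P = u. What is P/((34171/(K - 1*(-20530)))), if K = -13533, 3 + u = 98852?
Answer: 691646453/34171 ≈ 20241.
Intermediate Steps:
u = 98849 (u = -3 + 98852 = 98849)
P = 98849
P/((34171/(K - 1*(-20530)))) = 98849/((34171/(-13533 - 1*(-20530)))) = 98849/((34171/(-13533 + 20530))) = 98849/((34171/6997)) = 98849/((34171*(1/6997))) = 98849/(34171/6997) = 98849*(6997/34171) = 691646453/34171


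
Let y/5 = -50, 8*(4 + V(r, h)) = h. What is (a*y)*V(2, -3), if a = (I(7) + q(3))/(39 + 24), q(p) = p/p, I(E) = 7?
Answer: 1250/9 ≈ 138.89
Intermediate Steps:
V(r, h) = -4 + h/8
q(p) = 1
a = 8/63 (a = (7 + 1)/(39 + 24) = 8/63 ≈ 0.12698)
y = -250 (y = 5*(-50) = -250)
(a*y)*V(2, -3) = ((8/63)*(-250))*(-4 + (⅛)*(-3)) = -2000*(-4 - 3/8)/63 = -2000/63*(-35/8) = 1250/9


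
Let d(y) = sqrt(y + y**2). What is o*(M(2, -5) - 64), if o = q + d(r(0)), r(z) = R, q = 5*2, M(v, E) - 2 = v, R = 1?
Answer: -600 - 60*sqrt(2) ≈ -684.85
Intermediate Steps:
M(v, E) = 2 + v
q = 10
r(z) = 1
o = 10 + sqrt(2) (o = 10 + sqrt(1*(1 + 1)) = 10 + sqrt(1*2) = 10 + sqrt(2) ≈ 11.414)
o*(M(2, -5) - 64) = (10 + sqrt(2))*((2 + 2) - 64) = (10 + sqrt(2))*(4 - 64) = (10 + sqrt(2))*(-60) = -600 - 60*sqrt(2)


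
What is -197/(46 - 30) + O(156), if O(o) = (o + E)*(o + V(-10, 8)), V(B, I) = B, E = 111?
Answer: 623515/16 ≈ 38970.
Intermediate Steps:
O(o) = (-10 + o)*(111 + o) (O(o) = (o + 111)*(o - 10) = (111 + o)*(-10 + o) = (-10 + o)*(111 + o))
-197/(46 - 30) + O(156) = -197/(46 - 30) + (-1110 + 156² + 101*156) = -197/16 + (-1110 + 24336 + 15756) = (1/16)*(-197) + 38982 = -197/16 + 38982 = 623515/16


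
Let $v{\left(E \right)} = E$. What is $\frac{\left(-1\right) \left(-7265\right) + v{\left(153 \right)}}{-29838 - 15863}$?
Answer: $- \frac{7418}{45701} \approx -0.16232$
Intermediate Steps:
$\frac{\left(-1\right) \left(-7265\right) + v{\left(153 \right)}}{-29838 - 15863} = \frac{\left(-1\right) \left(-7265\right) + 153}{-29838 - 15863} = \frac{7265 + 153}{-45701} = 7418 \left(- \frac{1}{45701}\right) = - \frac{7418}{45701}$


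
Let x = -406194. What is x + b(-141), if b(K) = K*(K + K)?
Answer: -366432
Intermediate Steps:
b(K) = 2*K**2 (b(K) = K*(2*K) = 2*K**2)
x + b(-141) = -406194 + 2*(-141)**2 = -406194 + 2*19881 = -406194 + 39762 = -366432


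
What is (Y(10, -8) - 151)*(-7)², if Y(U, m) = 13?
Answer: -6762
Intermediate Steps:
(Y(10, -8) - 151)*(-7)² = (13 - 151)*(-7)² = -138*49 = -6762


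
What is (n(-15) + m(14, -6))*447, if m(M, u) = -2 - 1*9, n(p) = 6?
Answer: -2235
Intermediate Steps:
m(M, u) = -11 (m(M, u) = -2 - 9 = -11)
(n(-15) + m(14, -6))*447 = (6 - 11)*447 = -5*447 = -2235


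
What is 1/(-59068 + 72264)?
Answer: 1/13196 ≈ 7.5781e-5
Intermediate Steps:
1/(-59068 + 72264) = 1/13196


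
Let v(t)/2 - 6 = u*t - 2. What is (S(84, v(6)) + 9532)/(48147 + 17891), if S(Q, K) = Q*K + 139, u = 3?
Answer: 13367/66038 ≈ 0.20241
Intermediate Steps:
v(t) = 8 + 6*t (v(t) = 12 + 2*(3*t - 2) = 12 + 2*(-2 + 3*t) = 12 + (-4 + 6*t) = 8 + 6*t)
S(Q, K) = 139 + K*Q (S(Q, K) = K*Q + 139 = 139 + K*Q)
(S(84, v(6)) + 9532)/(48147 + 17891) = ((139 + (8 + 6*6)*84) + 9532)/(48147 + 17891) = ((139 + (8 + 36)*84) + 9532)/66038 = ((139 + 44*84) + 9532)*(1/66038) = ((139 + 3696) + 9532)*(1/66038) = (3835 + 9532)*(1/66038) = 13367*(1/66038) = 13367/66038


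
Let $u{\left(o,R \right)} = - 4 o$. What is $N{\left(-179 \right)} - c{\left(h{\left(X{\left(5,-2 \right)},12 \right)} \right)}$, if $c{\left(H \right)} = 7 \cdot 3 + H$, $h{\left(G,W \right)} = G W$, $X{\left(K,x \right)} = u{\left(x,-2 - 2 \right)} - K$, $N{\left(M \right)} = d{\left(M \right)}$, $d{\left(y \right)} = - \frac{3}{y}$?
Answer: $- \frac{10200}{179} \approx -56.983$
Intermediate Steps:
$N{\left(M \right)} = - \frac{3}{M}$
$X{\left(K,x \right)} = - K - 4 x$ ($X{\left(K,x \right)} = - 4 x - K = - K - 4 x$)
$c{\left(H \right)} = 21 + H$
$N{\left(-179 \right)} - c{\left(h{\left(X{\left(5,-2 \right)},12 \right)} \right)} = - \frac{3}{-179} - \left(21 + \left(\left(-1\right) 5 - -8\right) 12\right) = \left(-3\right) \left(- \frac{1}{179}\right) - \left(21 + \left(-5 + 8\right) 12\right) = \frac{3}{179} - \left(21 + 3 \cdot 12\right) = \frac{3}{179} - \left(21 + 36\right) = \frac{3}{179} - 57 = - \frac{10200}{179}$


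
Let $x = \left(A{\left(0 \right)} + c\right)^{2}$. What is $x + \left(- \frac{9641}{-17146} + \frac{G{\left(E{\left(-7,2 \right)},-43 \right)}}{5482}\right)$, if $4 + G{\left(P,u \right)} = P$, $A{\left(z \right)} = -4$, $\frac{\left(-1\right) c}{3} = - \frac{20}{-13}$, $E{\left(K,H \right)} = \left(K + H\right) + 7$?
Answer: $\frac{593995794299}{7942524434} \approx 74.787$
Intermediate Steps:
$E{\left(K,H \right)} = 7 + H + K$ ($E{\left(K,H \right)} = \left(H + K\right) + 7 = 7 + H + K$)
$c = - \frac{60}{13}$ ($c = - 3 \left(- \frac{20}{-13}\right) = - 3 \left(\left(-20\right) \left(- \frac{1}{13}\right)\right) = \left(-3\right) \frac{20}{13} = - \frac{60}{13} \approx -4.6154$)
$G{\left(P,u \right)} = -4 + P$
$x = \frac{12544}{169}$ ($x = \left(-4 - \frac{60}{13}\right)^{2} = \left(- \frac{112}{13}\right)^{2} = \frac{12544}{169} \approx 74.225$)
$x + \left(- \frac{9641}{-17146} + \frac{G{\left(E{\left(-7,2 \right)},-43 \right)}}{5482}\right) = \frac{12544}{169} + \left(- \frac{9641}{-17146} + \frac{-4 + \left(7 + 2 - 7\right)}{5482}\right) = \frac{12544}{169} + \left(\left(-9641\right) \left(- \frac{1}{17146}\right) + \left(-4 + 2\right) \frac{1}{5482}\right) = \frac{12544}{169} + \left(\frac{9641}{17146} - \frac{1}{2741}\right) = \frac{12544}{169} + \frac{26408835}{46997186} = \frac{593995794299}{7942524434}$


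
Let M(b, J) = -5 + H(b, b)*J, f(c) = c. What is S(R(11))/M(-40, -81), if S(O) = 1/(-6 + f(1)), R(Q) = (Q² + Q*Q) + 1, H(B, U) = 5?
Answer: 1/2050 ≈ 0.00048780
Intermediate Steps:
M(b, J) = -5 + 5*J
R(Q) = 1 + 2*Q² (R(Q) = (Q² + Q²) + 1 = 2*Q² + 1 = 1 + 2*Q²)
S(O) = -⅕ (S(O) = 1/(-6 + 1) = 1/(-5) = -⅕)
S(R(11))/M(-40, -81) = -1/(5*(-5 + 5*(-81))) = -1/(5*(-5 - 405)) = -⅕/(-410) = -⅕*(-1/410) = 1/2050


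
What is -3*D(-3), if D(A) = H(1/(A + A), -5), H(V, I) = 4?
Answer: -12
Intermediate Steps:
D(A) = 4
-3*D(-3) = -3*4 = -12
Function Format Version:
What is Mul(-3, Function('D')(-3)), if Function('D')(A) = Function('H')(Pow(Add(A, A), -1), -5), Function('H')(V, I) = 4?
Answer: -12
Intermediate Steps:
Function('D')(A) = 4
Mul(-3, Function('D')(-3)) = Mul(-3, 4) = -12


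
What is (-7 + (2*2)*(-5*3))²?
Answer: 4489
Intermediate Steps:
(-7 + (2*2)*(-5*3))² = (-7 + 4*(-15))² = (-7 - 60)² = (-67)² = 4489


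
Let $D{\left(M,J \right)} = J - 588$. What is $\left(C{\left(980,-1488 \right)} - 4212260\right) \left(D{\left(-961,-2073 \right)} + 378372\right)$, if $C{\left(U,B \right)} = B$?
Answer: $-1583151474828$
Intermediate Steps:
$D{\left(M,J \right)} = -588 + J$ ($D{\left(M,J \right)} = J - 588 = -588 + J$)
$\left(C{\left(980,-1488 \right)} - 4212260\right) \left(D{\left(-961,-2073 \right)} + 378372\right) = \left(-1488 - 4212260\right) \left(\left(-588 - 2073\right) + 378372\right) = - 4213748 \left(-2661 + 378372\right) = \left(-4213748\right) 375711 = -1583151474828$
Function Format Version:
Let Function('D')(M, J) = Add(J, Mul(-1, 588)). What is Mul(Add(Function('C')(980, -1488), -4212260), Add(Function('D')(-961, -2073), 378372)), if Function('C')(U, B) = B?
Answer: -1583151474828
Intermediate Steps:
Function('D')(M, J) = Add(-588, J) (Function('D')(M, J) = Add(J, -588) = Add(-588, J))
Mul(Add(Function('C')(980, -1488), -4212260), Add(Function('D')(-961, -2073), 378372)) = Mul(Add(-1488, -4212260), Add(Add(-588, -2073), 378372)) = Mul(-4213748, Add(-2661, 378372)) = Mul(-4213748, 375711) = -1583151474828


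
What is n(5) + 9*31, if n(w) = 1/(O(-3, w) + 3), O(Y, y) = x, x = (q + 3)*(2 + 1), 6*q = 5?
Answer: 8093/29 ≈ 279.07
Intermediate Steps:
q = 5/6 (q = (1/6)*5 = 5/6 ≈ 0.83333)
x = 23/2 (x = (5/6 + 3)*(2 + 1) = (23/6)*3 = 23/2 ≈ 11.500)
O(Y, y) = 23/2
n(w) = 2/29 (n(w) = 1/(23/2 + 3) = 1/(29/2) = 2/29)
n(5) + 9*31 = 2/29 + 9*31 = 2/29 + 279 = 8093/29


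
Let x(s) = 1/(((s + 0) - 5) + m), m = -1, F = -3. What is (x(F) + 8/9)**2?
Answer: 49/81 ≈ 0.60494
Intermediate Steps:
x(s) = 1/(-6 + s) (x(s) = 1/(((s + 0) - 5) - 1) = 1/((s - 5) - 1) = 1/((-5 + s) - 1) = 1/(-6 + s))
(x(F) + 8/9)**2 = (1/(-6 - 3) + 8/9)**2 = (1/(-9) + 8*(1/9))**2 = (-1/9 + 8/9)**2 = (7/9)**2 = 49/81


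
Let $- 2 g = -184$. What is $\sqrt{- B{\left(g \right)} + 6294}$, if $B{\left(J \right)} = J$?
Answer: $\sqrt{6202} \approx 78.753$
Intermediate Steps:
$g = 92$ ($g = \left(- \frac{1}{2}\right) \left(-184\right) = 92$)
$\sqrt{- B{\left(g \right)} + 6294} = \sqrt{\left(-1\right) 92 + 6294} = \sqrt{-92 + 6294} = \sqrt{6202}$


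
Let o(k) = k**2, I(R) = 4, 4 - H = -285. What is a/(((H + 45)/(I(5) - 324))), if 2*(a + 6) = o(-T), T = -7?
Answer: -2960/167 ≈ -17.725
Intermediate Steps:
H = 289 (H = 4 - 1*(-285) = 4 + 285 = 289)
a = 37/2 (a = -6 + (-1*(-7))**2/2 = -6 + (1/2)*7**2 = -6 + (1/2)*49 = -6 + 49/2 = 37/2 ≈ 18.500)
a/(((H + 45)/(I(5) - 324))) = 37/(2*(((289 + 45)/(4 - 324)))) = 37/(2*((334/(-320)))) = 37/(2*((334*(-1/320)))) = 37/(2*(-167/160)) = (37/2)*(-160/167) = -2960/167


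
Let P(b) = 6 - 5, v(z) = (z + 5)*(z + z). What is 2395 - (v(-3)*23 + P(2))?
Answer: 2670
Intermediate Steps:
v(z) = 2*z*(5 + z) (v(z) = (5 + z)*(2*z) = 2*z*(5 + z))
P(b) = 1
2395 - (v(-3)*23 + P(2)) = 2395 - ((2*(-3)*(5 - 3))*23 + 1) = 2395 - ((2*(-3)*2)*23 + 1) = 2395 - (-12*23 + 1) = 2395 - (-276 + 1) = 2395 - 1*(-275) = 2395 + 275 = 2670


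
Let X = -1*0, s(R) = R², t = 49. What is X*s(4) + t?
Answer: 49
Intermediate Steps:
X = 0
X*s(4) + t = 0*4² + 49 = 0*16 + 49 = 0 + 49 = 49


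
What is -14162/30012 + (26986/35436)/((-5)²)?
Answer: -81501472/184636325 ≈ -0.44142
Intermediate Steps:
-14162/30012 + (26986/35436)/((-5)²) = -14162*1/30012 + (26986*(1/35436))/25 = -7081/15006 + (13493/17718)*(1/25) = -7081/15006 + 13493/442950 = -81501472/184636325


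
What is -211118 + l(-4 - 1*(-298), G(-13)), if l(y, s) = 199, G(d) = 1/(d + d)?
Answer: -210919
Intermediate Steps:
G(d) = 1/(2*d)
-211118 + l(-4 - 1*(-298), G(-13)) = -211118 + 199 = -210919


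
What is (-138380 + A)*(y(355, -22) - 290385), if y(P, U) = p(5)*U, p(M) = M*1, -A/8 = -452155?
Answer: -1010591435700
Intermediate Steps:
A = 3617240 (A = -8*(-452155) = 3617240)
p(M) = M
y(P, U) = 5*U
(-138380 + A)*(y(355, -22) - 290385) = (-138380 + 3617240)*(5*(-22) - 290385) = 3478860*(-110 - 290385) = 3478860*(-290495) = -1010591435700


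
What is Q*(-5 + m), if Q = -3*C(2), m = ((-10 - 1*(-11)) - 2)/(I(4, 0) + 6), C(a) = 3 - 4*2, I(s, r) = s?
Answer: -153/2 ≈ -76.500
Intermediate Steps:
C(a) = -5 (C(a) = 3 - 1*8 = 3 - 8 = -5)
m = -⅒ (m = ((-10 - 1*(-11)) - 2)/(4 + 6) = ((-10 + 11) - 2)/10 = (1 - 2)*(⅒) = -1*⅒ = -⅒ ≈ -0.10000)
Q = 15 (Q = -3*(-5) = 15)
Q*(-5 + m) = 15*(-5 - ⅒) = 15*(-51/10) = -153/2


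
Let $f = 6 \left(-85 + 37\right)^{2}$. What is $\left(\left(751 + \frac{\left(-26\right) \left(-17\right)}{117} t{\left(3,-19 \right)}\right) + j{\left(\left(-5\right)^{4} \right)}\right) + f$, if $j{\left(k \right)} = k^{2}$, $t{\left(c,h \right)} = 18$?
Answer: $405268$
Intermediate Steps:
$f = 13824$ ($f = 6 \left(-48\right)^{2} = 6 \cdot 2304 = 13824$)
$\left(\left(751 + \frac{\left(-26\right) \left(-17\right)}{117} t{\left(3,-19 \right)}\right) + j{\left(\left(-5\right)^{4} \right)}\right) + f = \left(\left(751 + \frac{\left(-26\right) \left(-17\right)}{117} \cdot 18\right) + \left(\left(-5\right)^{4}\right)^{2}\right) + 13824 = \left(\left(751 + 442 \cdot \frac{1}{117} \cdot 18\right) + 625^{2}\right) + 13824 = \left(\left(751 + \frac{34}{9} \cdot 18\right) + 390625\right) + 13824 = \left(\left(751 + 68\right) + 390625\right) + 13824 = \left(819 + 390625\right) + 13824 = 391444 + 13824 = 405268$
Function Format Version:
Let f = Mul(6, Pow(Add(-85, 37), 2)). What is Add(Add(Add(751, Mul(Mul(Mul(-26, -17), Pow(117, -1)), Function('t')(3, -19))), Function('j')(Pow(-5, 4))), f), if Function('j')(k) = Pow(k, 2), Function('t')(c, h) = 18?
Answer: 405268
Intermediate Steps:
f = 13824 (f = Mul(6, Pow(-48, 2)) = Mul(6, 2304) = 13824)
Add(Add(Add(751, Mul(Mul(Mul(-26, -17), Pow(117, -1)), Function('t')(3, -19))), Function('j')(Pow(-5, 4))), f) = Add(Add(Add(751, Mul(Mul(Mul(-26, -17), Pow(117, -1)), 18)), Pow(Pow(-5, 4), 2)), 13824) = Add(Add(Add(751, Mul(Mul(442, Rational(1, 117)), 18)), Pow(625, 2)), 13824) = Add(Add(Add(751, Mul(Rational(34, 9), 18)), 390625), 13824) = Add(Add(Add(751, 68), 390625), 13824) = Add(Add(819, 390625), 13824) = Add(391444, 13824) = 405268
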